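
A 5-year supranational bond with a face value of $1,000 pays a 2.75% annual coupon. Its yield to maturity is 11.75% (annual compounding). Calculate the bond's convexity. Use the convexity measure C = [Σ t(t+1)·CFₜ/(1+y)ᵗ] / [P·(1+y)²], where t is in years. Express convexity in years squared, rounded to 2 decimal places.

21.94

With y = 0.1175:
  t   CF        PV=CF/(1+0.1175)^t    t·PV        t(t+1)·PV
  1        27.50        24.6085        24.6085          49.2170
  2        27.50        22.0210        44.0421         132.1262
  3        27.50        19.7056        59.1169         236.4674
  4        27.50        17.6337        70.5347         352.6733
  5     1,027.50       589.5819     2,947.9097      17,687.4582
  Σ                    673.5508     3,146.2118      18,457.9421
P = 673.5508.
Convexity = Σ t(t+1)·PV / [P·(1+y)²] = 18,457.9421 / (673.5508 × 1.248806) = 21.94411.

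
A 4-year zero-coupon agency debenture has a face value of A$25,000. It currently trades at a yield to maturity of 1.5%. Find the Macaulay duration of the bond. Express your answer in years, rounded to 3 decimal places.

4.000 years

A zero-coupon bond has a single cash flow at maturity, so its Macaulay duration equals its maturity: 4 years.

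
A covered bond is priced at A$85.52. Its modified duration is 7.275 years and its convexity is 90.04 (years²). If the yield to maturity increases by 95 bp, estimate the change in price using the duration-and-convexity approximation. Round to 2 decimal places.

Duration effect: -D_mod·Δy = -7.275 × (+0.0095) = -0.0691125
Convexity effect: ½·C·(Δy)² = 0.5 × 90.04 × (0.0095)² = +0.004063055
ΔP/P ≈ -0.0691125 + 0.004063055 = -0.065049445
ΔP ≈ 85.52 × (-0.065049445) = -5.5630285364.

-A$5.56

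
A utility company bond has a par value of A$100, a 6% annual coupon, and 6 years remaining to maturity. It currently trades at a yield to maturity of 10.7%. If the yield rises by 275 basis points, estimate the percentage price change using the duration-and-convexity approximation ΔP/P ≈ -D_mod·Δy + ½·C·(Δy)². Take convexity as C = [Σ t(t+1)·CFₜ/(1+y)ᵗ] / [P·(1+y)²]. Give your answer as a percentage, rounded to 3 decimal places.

-11.639%

With y = 0.107:
  t   CF        PV=CF/(1+0.107)^t    t·PV        t(t+1)·PV
  1         6.00         5.4201         5.4201          10.8401
  2         6.00         4.8962         9.7923          29.3770
  3         6.00         4.4229        13.2687          53.0750
  4         6.00         3.9954        15.9816          79.9081
  5         6.00         3.6092        18.0461         108.2765
  6       106.00        57.5997       345.5981       2,419.1869
  Σ                     79.9434       408.1070       2,700.6636
P = 79.9434; D_Mac = 5.10495 yrs; D_mod = 4.61151 yrs; C = 27.56718.
Duration effect: -4.61151 × (+0.0275) = -0.126817
Convexity effect: 0.5 × 27.56718 × (0.0275)² = +0.0104238
ΔP/P ≈ -0.126817 + 0.0104238 = -0.116393 = -11.6393%.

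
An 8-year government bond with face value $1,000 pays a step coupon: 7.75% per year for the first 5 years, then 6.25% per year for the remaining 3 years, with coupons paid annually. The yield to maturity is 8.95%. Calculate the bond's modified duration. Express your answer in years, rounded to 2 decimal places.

5.66 years

Periodic yield y = 0.0895. First find Macaulay duration:
  t   CF        PV=CF/(1+0.0895)^t    t·PV
  1        77.50        71.1335        71.1335
  2        77.50        65.2901       130.5802
  3        77.50        59.9266       179.7799
  4        77.50        55.0038       220.0152
  5        77.50        50.4854       252.4268
  6        62.50        37.3694       224.2167
  7        62.50        34.2996       240.0974
  8     1,062.50       535.1938     4,281.5503
  Σ                    908.7023     5,599.8001
P = 908.7023; Macaulay duration = 5,599.8001 / 908.7023 = 6.16241 years.
Modified duration = D_Mac / (1 + y) = 6.16241 / 1.0895 = 5.65619 years.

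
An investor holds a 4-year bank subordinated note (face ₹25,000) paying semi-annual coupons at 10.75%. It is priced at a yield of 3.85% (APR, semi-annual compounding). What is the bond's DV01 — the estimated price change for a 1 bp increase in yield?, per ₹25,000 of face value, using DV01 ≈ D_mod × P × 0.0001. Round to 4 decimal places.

₹10.5547

Periodic yield y = 0.01925.
  t   CF        PV=CF/(1+0.01925)^t    t·PV
  1     1,343.75     1,318.3714     1,318.3714
  2     1,343.75     1,293.4720     2,586.9440
  3     1,343.75     1,269.0429     3,807.1288
  4     1,343.75     1,245.0752     4,980.3010
  5     1,343.75     1,221.5602     6,107.8010
  6     1,343.75     1,198.4893     7,190.9357
  7     1,343.75     1,175.8541     8,230.9787
  8    26,343.75    22,616.8353   180,934.6824
  Σ                 31,338.7004   215,157.1429
P = 31,338.7004; D_Mac = 6.86554 half-year periods = 3.43277 yrs; D_mod = 3.36794 yrs.
DV01 ≈ 3.36794 × 31,338.7004 × 0.0001 = 10.554680.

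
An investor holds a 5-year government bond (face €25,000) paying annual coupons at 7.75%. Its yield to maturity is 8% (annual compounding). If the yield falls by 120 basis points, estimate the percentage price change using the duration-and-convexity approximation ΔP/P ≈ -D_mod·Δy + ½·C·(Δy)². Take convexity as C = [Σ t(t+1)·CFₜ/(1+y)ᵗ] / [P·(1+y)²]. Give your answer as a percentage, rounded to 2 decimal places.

+4.96%

With y = 0.08:
  t   CF        PV=CF/(1+0.08)^t    t·PV        t(t+1)·PV
  1     1,937.50     1,793.9815     1,793.9815       3,587.9630
  2     1,937.50     1,661.0940     3,322.1879       9,966.5638
  3     1,937.50     1,538.0500     4,614.1499      18,456.5996
  4     1,937.50     1,424.1203     5,696.4814      28,482.4068
  5    26,937.50    18,333.2099    91,666.0494     549,996.2961
  Σ                 24,750.4556   107,092.8500     610,489.8293
P = 24,750.4556; D_Mac = 4.32690 yrs; D_mod = 4.00639 yrs; C = 21.14695.
Duration effect: -4.00639 × (-0.012) = +0.048077
Convexity effect: 0.5 × 21.14695 × (-0.012)² = +0.0015226
ΔP/P ≈ +0.048077 + 0.0015226 = +0.049599 = +4.9599%.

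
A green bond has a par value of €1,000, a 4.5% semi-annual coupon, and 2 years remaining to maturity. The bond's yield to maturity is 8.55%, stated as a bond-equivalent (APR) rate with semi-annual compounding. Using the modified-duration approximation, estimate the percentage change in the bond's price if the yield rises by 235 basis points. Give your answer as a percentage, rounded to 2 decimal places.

-4.35%

Periodic yield y = 0.04275. Modified duration first:
  t   CF        PV=CF/(1+0.04275)^t    t·PV
  1        22.50        21.5776        21.5776
  2        22.50        20.6929        41.3859
  3        22.50        19.8446        59.5337
  4     1,022.50       864.8535     3,459.4138
  Σ                    926.9685     3,581.9110
P = 926.9685; D_Mac = 3.86411 half-year periods = 1.93206 yrs; D_mod = 1.93206/(1+0.04275) = 1.85285 yrs.
ΔP/P ≈ -D_mod · Δy = -1.85285 × (+0.0235) = -0.043542 = -4.3542%.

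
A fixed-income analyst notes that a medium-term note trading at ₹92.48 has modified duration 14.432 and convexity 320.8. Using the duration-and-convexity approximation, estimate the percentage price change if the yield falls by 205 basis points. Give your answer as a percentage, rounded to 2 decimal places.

+36.33%

Duration effect: -D_mod·Δy = -14.432 × (-0.0205) = +0.295856
Convexity effect: ½·C·(Δy)² = 0.5 × 320.8 × (-0.0205)² = +0.0674081
ΔP/P ≈ +0.295856 + 0.0674081 = +0.3632641
= +36.32641%.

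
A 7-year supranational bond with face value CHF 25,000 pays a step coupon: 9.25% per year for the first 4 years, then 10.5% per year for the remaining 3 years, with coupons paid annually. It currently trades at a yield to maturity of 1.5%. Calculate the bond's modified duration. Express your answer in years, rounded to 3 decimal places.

5.684 years

Periodic yield y = 0.015. First find Macaulay duration:
  t   CF        PV=CF/(1+0.015)^t    t·PV
  1     2,312.50     2,278.3251     2,278.3251
  2     2,312.50     2,244.6553     4,489.3106
  3     2,312.50     2,211.4830     6,634.4491
  4     2,312.50     2,178.8010     8,715.2041
  5     2,625.00     2,436.6834    12,183.4168
  6     2,625.00     2,400.6733    14,404.0395
  7    27,625.00    24,890.8651   174,236.0556
  Σ                 38,641.4862   222,940.8009
P = 38,641.4862; Macaulay duration = 222,940.8009 / 38,641.4862 = 5.76947 years.
Modified duration = D_Mac / (1 + y) = 5.76947 / 1.015 = 5.68420 years.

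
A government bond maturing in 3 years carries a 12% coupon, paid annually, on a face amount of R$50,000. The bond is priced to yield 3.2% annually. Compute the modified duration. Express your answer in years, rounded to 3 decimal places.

2.639 years

Periodic yield y = 0.032. First find Macaulay duration:
  t   CF        PV=CF/(1+0.032)^t    t·PV
  1     6,000.00     5,813.9535     5,813.9535
  2     6,000.00     5,633.6759    11,267.3517
  3    56,000.00    50,950.5569   152,851.6706
  Σ                 62,398.1862   169,932.9759
P = 62,398.1862; Macaulay duration = 169,932.9759 / 62,398.1862 = 2.72336 years.
Modified duration = D_Mac / (1 + y) = 2.72336 / 1.032 = 2.63892 years.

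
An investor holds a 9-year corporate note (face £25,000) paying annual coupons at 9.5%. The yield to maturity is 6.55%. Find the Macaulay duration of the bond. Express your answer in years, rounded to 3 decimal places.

Periodic yield y = 0.0655. Discount each cash flow and weight by its year:
  t   CF        PV=CF/(1+0.0655)^t    t·PV
  1     2,375.00     2,229.0005     2,229.0005
  2     2,375.00     2,091.9760     4,183.9521
  3     2,375.00     1,963.3750     5,890.1249
  4     2,375.00     1,842.6795     7,370.7179
  5     2,375.00     1,729.4035     8,647.0177
  6     2,375.00     1,623.0911     9,738.5464
  7     2,375.00     1,523.3140    10,663.1981
  8     2,375.00     1,429.6706    11,437.3647
  9    27,375.00    15,465.8232   139,192.4089
  Σ                 29,898.3334   199,352.3311
Price P = Σ PV = 29,898.3334.
Macaulay duration = Σ(t·PV) / P = 199,352.3311 / 29,898.3334 = 6.66767 years.

6.668 years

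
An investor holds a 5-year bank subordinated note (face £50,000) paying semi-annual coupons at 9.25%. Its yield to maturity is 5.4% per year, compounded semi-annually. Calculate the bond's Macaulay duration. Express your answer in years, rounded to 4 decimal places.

4.1897 years

Periodic yield y = 0.027. Discount each cash flow and weight by its period:
  t   CF        PV=CF/(1+0.027)^t    t·PV
  1     2,312.50     2,251.7040     2,251.7040
  2     2,312.50     2,192.5063     4,385.0126
  3     2,312.50     2,134.8650     6,404.5949
  4     2,312.50     2,078.7390     8,314.9561
  5     2,312.50     2,024.0886    10,120.4431
  6     2,312.50     1,970.8750    11,825.2500
  7     2,312.50     1,919.0604    13,433.4226
  8     2,312.50     1,868.6080    14,948.8636
  9     2,312.50     1,819.4819    16,375.3375
  10   52,312.50    40,077.5384   400,775.3844
  Σ                 58,337.4666   488,834.9687
Price P = Σ PV = 58,337.4666.
Macaulay duration = Σ(t·PV) / P = 488,834.9687 / 58,337.4666 = 8.37943 half-year periods.
In years: 8.37943 / 2 = 4.18972 years.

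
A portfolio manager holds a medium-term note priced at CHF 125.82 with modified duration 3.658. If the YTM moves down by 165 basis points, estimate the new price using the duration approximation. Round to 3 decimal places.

Duration approximation: ΔP/P ≈ -D_mod · Δy = -3.658 × (-0.0165) = +0.060357.
New price ≈ 125.82 × (1 + 0.060357) = 133.41411774.

CHF 133.414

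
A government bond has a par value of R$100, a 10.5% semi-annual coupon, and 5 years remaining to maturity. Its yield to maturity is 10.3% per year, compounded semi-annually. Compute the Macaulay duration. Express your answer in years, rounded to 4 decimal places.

4.0190 years

Periodic yield y = 0.0515. Discount each cash flow and weight by its period:
  t   CF        PV=CF/(1+0.0515)^t    t·PV
  1         5.25         4.9929         4.9929
  2         5.25         4.7483         9.4967
  3         5.25         4.5158        13.5473
  4         5.25         4.2946        17.1784
  5         5.25         4.0843        20.4213
  6         5.25         3.8842        23.3053
  7         5.25         3.6940        25.8578
  8         5.25         3.5131        28.1044
  9         5.25         3.3410        30.0690
  10      105.25        63.6985       636.9852
  Σ                    100.7666       809.9582
Price P = Σ PV = 100.7666.
Macaulay duration = Σ(t·PV) / P = 809.9582 / 100.7666 = 8.03796 half-year periods.
In years: 8.03796 / 2 = 4.01898 years.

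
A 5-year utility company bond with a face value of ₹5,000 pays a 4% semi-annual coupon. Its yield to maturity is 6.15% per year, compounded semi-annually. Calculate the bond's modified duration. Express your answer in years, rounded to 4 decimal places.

Periodic yield y = 0.03075. First find Macaulay duration:
  t   CF        PV=CF/(1+0.03075)^t    t·PV
  1       100.00        97.0167        97.0167
  2       100.00        94.1225       188.2449
  3       100.00        91.3145       273.9436
  4       100.00        88.5904       354.3616
  5       100.00        85.9475       429.7375
  6       100.00        83.3835       500.3008
  7       100.00        80.8959       566.2714
  8       100.00        78.4826       627.8606
  9       100.00        76.1412       685.2711
  10    5,100.00     3,767.3567    37,673.5670
  Σ                  4,543.2515    41,396.5753
P = 4,543.2515; Macaulay duration = 41,396.5753 / 4,543.2515 = 9.11166 half-year periods = 4.55583 years.
Modified duration = D_Mac / (1 + y) = 4.55583 / 1.03075 = 4.41992 years.

4.4199 years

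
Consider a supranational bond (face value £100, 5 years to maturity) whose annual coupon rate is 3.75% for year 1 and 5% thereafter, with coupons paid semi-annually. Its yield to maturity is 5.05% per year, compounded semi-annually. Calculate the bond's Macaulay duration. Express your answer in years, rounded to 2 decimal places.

4.53 years

Periodic yield y = 0.02525. Discount each cash flow and weight by its period:
  t   CF        PV=CF/(1+0.02525)^t    t·PV
  1        1.875         1.8288         1.8288
  2        1.875         1.7838         3.5676
  3        2.500         2.3198         6.9594
  4        2.500         2.2627         9.0507
  5        2.500         2.2069        11.0347
  6        2.500         2.1526        12.9155
  7        2.500         2.0996        14.6970
  8        2.500         2.0479        16.3829
  9        2.500         1.9974        17.9769
  10     102.500        79.8778       798.7780
  Σ                     98.5773       893.1916
Price P = Σ PV = 98.5773.
Macaulay duration = Σ(t·PV) / P = 893.1916 / 98.5773 = 9.06083 half-year periods.
In years: 9.06083 / 2 = 4.53041 years.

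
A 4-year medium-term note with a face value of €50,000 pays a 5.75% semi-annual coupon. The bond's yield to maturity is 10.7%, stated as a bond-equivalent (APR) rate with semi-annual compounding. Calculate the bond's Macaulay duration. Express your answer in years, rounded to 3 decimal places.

Periodic yield y = 0.0535. Discount each cash flow and weight by its period:
  t   CF        PV=CF/(1+0.0535)^t    t·PV
  1     1,437.50     1,364.4993     1,364.4993
  2     1,437.50     1,295.2058     2,590.4116
  3     1,437.50     1,229.4312     3,688.2936
  4     1,437.50     1,166.9969     4,667.9875
  5     1,437.50     1,107.7332     5,538.6658
  6     1,437.50     1,051.4790     6,308.8741
  7     1,437.50       998.0817     6,986.5716
  8    51,437.50    33,900.2993   271,202.3947
  Σ                 42,113.7263   302,347.6982
Price P = Σ PV = 42,113.7263.
Macaulay duration = Σ(t·PV) / P = 302,347.6982 / 42,113.7263 = 7.17931 half-year periods.
In years: 7.17931 / 2 = 3.58966 years.

3.590 years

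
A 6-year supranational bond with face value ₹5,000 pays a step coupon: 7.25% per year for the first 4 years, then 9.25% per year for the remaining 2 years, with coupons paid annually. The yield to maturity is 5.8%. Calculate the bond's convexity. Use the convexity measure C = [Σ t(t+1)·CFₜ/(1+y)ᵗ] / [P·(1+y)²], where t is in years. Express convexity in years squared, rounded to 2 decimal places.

With y = 0.058:
  t   CF        PV=CF/(1+0.058)^t    t·PV        t(t+1)·PV
  1       362.50       342.6276       342.6276         685.2552
  2       362.50       323.8446       647.6892       1,943.0677
  3       362.50       306.0913       918.2739       3,673.0958
  4       362.50       289.3113     1,157.2450       5,786.2252
  5       462.50       348.8859     1,744.4294      10,466.5765
  6     5,462.50     3,894.7308    23,368.3847     163,578.6931
  Σ                  5,505.4915    28,178.6500     186,132.9136
P = 5,505.4915.
Convexity = Σ t(t+1)·PV / [P·(1+y)²] = 186,132.9136 / (5,505.4915 × 1.119364) = 30.20339.

30.20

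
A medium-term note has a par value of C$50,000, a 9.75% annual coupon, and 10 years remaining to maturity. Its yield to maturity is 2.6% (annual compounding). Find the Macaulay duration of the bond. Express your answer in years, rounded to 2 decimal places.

7.53 years

Periodic yield y = 0.026. Discount each cash flow and weight by its year:
  t   CF        PV=CF/(1+0.026)^t    t·PV
  1     4,875.00     4,751.4620     4,751.4620
  2     4,875.00     4,631.0546     9,262.1091
  3     4,875.00     4,513.6984    13,541.0952
  4     4,875.00     4,399.3162    17,597.2648
  5     4,875.00     4,287.8325    21,439.1627
  6     4,875.00     4,179.1740    25,075.0441
  7     4,875.00     4,073.2690    28,512.8832
  8     4,875.00     3,970.0478    31,760.3823
  9     4,875.00     3,869.4423    34,824.9805
  10   54,875.00    42,452.2708   424,522.7076
  Σ                 81,127.5676   611,287.0915
Price P = Σ PV = 81,127.5676.
Macaulay duration = Σ(t·PV) / P = 611,287.0915 / 81,127.5676 = 7.53489 years.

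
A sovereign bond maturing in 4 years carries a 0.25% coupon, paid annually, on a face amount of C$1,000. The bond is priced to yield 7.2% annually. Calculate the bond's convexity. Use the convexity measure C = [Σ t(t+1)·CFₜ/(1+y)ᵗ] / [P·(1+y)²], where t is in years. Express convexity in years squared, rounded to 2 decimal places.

17.30

With y = 0.072:
  t   CF        PV=CF/(1+0.072)^t    t·PV        t(t+1)·PV
  1         2.50         2.3321         2.3321           4.6642
  2         2.50         2.1755         4.3509          13.0527
  3         2.50         2.0293         6.0880          24.3521
  4     1,002.50       759.1109     3,036.4437      15,182.2184
  Σ                    765.6478     3,049.2147      15,224.2875
P = 765.6478.
Convexity = Σ t(t+1)·PV / [P·(1+y)²] = 15,224.2875 / (765.6478 × 1.149184) = 17.30288.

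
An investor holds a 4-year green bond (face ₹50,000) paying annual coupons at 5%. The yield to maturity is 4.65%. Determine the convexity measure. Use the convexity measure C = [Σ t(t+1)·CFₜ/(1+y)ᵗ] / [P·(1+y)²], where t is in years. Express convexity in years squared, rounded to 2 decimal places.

16.60

With y = 0.0465:
  t   CF        PV=CF/(1+0.0465)^t    t·PV        t(t+1)·PV
  1     2,500.00     2,388.9154     2,388.9154       4,777.8309
  2     2,500.00     2,282.7668     4,565.5336      13,696.6007
  3     2,500.00     2,181.3347     6,544.0041      26,176.0166
  4    52,500.00    43,772.6029   175,090.4118     875,452.0588
  Σ                 50,625.6199   188,588.8649     920,102.5069
P = 50,625.6199.
Convexity = Σ t(t+1)·PV / [P·(1+y)²] = 920,102.5069 / (50,625.6199 × 1.095162) = 16.59539.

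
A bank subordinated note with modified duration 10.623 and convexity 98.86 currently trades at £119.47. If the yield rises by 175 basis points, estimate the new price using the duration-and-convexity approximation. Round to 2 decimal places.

Duration effect: -D_mod·Δy = -10.623 × (+0.0175) = -0.1859025
Convexity effect: ½·C·(Δy)² = 0.5 × 98.86 × (0.0175)² = +0.0151379375
ΔP/P ≈ -0.1859025 + 0.0151379375 = -0.1707645625
New price ≈ 119.47 × (1 - 0.1707645625) = 99.068757718125.

£99.07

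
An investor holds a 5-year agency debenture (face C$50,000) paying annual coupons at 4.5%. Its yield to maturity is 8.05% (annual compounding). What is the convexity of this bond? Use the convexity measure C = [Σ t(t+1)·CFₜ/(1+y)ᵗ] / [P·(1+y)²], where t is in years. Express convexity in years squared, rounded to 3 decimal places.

With y = 0.0805:
  t   CF        PV=CF/(1+0.0805)^t    t·PV        t(t+1)·PV
  1     2,250.00     2,082.3693     2,082.3693       4,164.7385
  2     2,250.00     1,927.2275     3,854.4549      11,563.3648
  3     2,250.00     1,783.6441     5,350.9323      21,403.7293
  4     2,250.00     1,650.7581     6,603.0323      33,015.1617
  5    52,250.00    35,478.2703   177,391.3517   1,064,348.1103
  Σ                 42,922.2693   195,282.1406   1,134,495.1046
P = 42,922.2693.
Convexity = Σ t(t+1)·PV / [P·(1+y)²] = 1,134,495.1046 / (42,922.2693 × 1.167480) = 22.63969.

22.640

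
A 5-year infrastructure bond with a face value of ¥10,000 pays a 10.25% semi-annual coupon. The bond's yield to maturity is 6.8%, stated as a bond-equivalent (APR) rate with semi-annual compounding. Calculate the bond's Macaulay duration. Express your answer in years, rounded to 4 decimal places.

Periodic yield y = 0.034. Discount each cash flow and weight by its period:
  t   CF        PV=CF/(1+0.034)^t    t·PV
  1       512.50       495.6480       495.6480
  2       512.50       479.3501       958.7001
  3       512.50       463.5881     1,390.7642
  4       512.50       448.3444     1,793.3775
  5       512.50       433.6019     2,168.0095
  6       512.50       419.3442     2,516.0652
  7       512.50       405.5553     2,838.8872
  8       512.50       392.2198     3,137.7587
  9       512.50       379.3229     3,413.9058
  10   10,512.50     7,524.8981    75,248.9807
  Σ                 11,441.8727    93,962.0968
Price P = Σ PV = 11,441.8727.
Macaulay duration = Σ(t·PV) / P = 93,962.0968 / 11,441.8727 = 8.21213 half-year periods.
In years: 8.21213 / 2 = 4.10606 years.

4.1061 years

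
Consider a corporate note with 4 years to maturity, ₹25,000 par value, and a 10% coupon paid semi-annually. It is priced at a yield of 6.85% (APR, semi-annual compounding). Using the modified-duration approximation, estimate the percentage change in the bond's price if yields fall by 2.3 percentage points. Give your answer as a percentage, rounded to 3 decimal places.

+7.624%

Periodic yield y = 0.03425. Modified duration first:
  t   CF        PV=CF/(1+0.03425)^t    t·PV
  1     1,250.00     1,208.6053     1,208.6053
  2     1,250.00     1,168.5814     2,337.1627
  3     1,250.00     1,129.8829     3,389.6486
  4     1,250.00     1,092.4659     4,369.8636
  5     1,250.00     1,056.2880     5,281.4402
  6     1,250.00     1,021.3082     6,127.8494
  7     1,250.00       987.4868     6,912.4077
  8    26,250.00    20,050.4937   160,403.9498
  Σ                 27,715.1122   190,030.9274
P = 27,715.1122; D_Mac = 6.85658 half-year periods = 3.42829 yrs; D_mod = 3.42829/(1+0.03425) = 3.31476 yrs.
ΔP/P ≈ -D_mod · Δy = -3.31476 × (-0.023) = +0.076239 = +7.6239%.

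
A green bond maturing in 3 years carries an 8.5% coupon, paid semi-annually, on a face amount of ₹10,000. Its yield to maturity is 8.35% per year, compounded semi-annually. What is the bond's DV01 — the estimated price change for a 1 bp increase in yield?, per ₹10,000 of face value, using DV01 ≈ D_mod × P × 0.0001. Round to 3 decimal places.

Periodic yield y = 0.04175.
  t   CF        PV=CF/(1+0.04175)^t    t·PV
  1       425.00       407.9674       407.9674
  2       425.00       391.6173       783.2347
  3       425.00       375.9226     1,127.7677
  4       425.00       360.8568     1,443.4272
  5       425.00       346.3948     1,731.9741
  6    10,425.00     8,156.3341    48,938.0048
  Σ                 10,039.0930    54,432.3758
P = 10,039.0930; D_Mac = 5.42204 half-year periods = 2.71102 yrs; D_mod = 2.60237 yrs.
DV01 ≈ 2.60237 × 10,039.0930 × 0.0001 = 2.612545.

₹2.613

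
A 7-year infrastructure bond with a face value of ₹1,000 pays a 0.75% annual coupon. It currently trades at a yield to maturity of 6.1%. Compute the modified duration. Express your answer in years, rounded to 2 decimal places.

Periodic yield y = 0.061. First find Macaulay duration:
  t   CF        PV=CF/(1+0.061)^t    t·PV
  1         7.50         7.0688         7.0688
  2         7.50         6.6624        13.3248
  3         7.50         6.2794        18.8381
  4         7.50         5.9183        23.6734
  5         7.50         5.5781        27.8904
  6         7.50         5.2574        31.5443
  7     1,007.50       665.6369     4,659.4581
  Σ                    702.4012     4,781.7977
P = 702.4012; Macaulay duration = 4,781.7977 / 702.4012 = 6.80779 years.
Modified duration = D_Mac / (1 + y) = 6.80779 / 1.061 = 6.41639 years.

6.42 years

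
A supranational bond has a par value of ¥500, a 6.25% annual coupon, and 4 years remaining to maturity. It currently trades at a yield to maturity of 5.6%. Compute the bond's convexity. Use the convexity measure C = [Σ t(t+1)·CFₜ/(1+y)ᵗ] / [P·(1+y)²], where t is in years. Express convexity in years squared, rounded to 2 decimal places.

With y = 0.056:
  t   CF        PV=CF/(1+0.056)^t    t·PV        t(t+1)·PV
  1        31.25        29.5928        29.5928          59.1856
  2        31.25        28.0235        56.0470         168.1409
  3        31.25        26.5374        79.6122         318.4487
  4       531.25       427.2118     1,708.8473       8,544.2366
  Σ                    511.3655     1,874.0993       9,090.0119
P = 511.3655.
Convexity = Σ t(t+1)·PV / [P·(1+y)²] = 9,090.0119 / (511.3655 × 1.115136) = 15.94062.

15.94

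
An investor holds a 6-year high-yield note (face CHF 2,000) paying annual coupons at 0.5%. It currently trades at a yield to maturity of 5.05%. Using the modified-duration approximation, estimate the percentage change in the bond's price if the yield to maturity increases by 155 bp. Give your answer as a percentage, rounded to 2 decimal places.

Periodic yield y = 0.0505. Modified duration first:
  t   CF        PV=CF/(1+0.0505)^t    t·PV
  1        10.00         9.5193         9.5193
  2        10.00         9.0617        18.1233
  3        10.00         8.6260        25.8781
  4        10.00         8.2114        32.8455
  5        10.00         7.8166        39.0832
  6     2,010.00     1,495.6147     8,973.6880
  Σ                  1,538.8497     9,099.1374
P = 1,538.8497; D_Mac = 5.91295 yrs; D_mod = 5.91295/(1+0.0505) = 5.62870 yrs.
ΔP/P ≈ -D_mod · Δy = -5.62870 × (+0.0155) = -0.087245 = -8.7245%.

-8.72%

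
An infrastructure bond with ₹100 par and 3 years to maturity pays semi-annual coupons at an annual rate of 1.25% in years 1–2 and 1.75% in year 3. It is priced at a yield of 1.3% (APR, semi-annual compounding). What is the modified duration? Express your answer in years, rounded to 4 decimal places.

2.9337 years

Periodic yield y = 0.0065. First find Macaulay duration:
  t   CF        PV=CF/(1+0.0065)^t    t·PV
  1        0.625         0.6210         0.6210
  2        0.625         0.6170         1.2339
  3        0.625         0.6130         1.8389
  4        0.625         0.6090         2.4360
  5        0.875         0.8471         4.2355
  6      100.875        97.0288       582.1731
  Σ                    100.3359       592.5384
P = 100.3359; Macaulay duration = 592.5384 / 100.3359 = 5.90555 half-year periods = 2.95278 years.
Modified duration = D_Mac / (1 + y) = 2.95278 / 1.0065 = 2.93371 years.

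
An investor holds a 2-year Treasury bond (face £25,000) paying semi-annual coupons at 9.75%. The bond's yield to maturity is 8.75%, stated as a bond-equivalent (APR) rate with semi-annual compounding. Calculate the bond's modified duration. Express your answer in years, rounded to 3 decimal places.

Periodic yield y = 0.04375. First find Macaulay duration:
  t   CF        PV=CF/(1+0.04375)^t    t·PV
  1     1,218.75     1,167.6647     1,167.6647
  2     1,218.75     1,118.7206     2,237.4413
  3     1,218.75     1,071.8282     3,215.4845
  4    26,218.75    22,091.5419    88,366.1675
  Σ                 25,449.7554    94,986.7580
P = 25,449.7554; Macaulay duration = 94,986.7580 / 25,449.7554 = 3.73232 half-year periods = 1.86616 years.
Modified duration = D_Mac / (1 + y) = 1.86616 / 1.04375 = 1.78794 years.

1.788 years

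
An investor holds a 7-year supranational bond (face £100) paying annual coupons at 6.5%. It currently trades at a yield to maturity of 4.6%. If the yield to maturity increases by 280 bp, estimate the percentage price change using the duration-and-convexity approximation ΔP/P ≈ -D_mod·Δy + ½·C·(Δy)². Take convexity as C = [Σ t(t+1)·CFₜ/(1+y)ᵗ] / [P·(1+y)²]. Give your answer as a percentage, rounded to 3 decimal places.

With y = 0.046:
  t   CF        PV=CF/(1+0.046)^t    t·PV        t(t+1)·PV
  1         6.50         6.2141         6.2141          12.4283
  2         6.50         5.9409        11.8817          35.6452
  3         6.50         5.6796        17.0388          68.1553
  4         6.50         5.4298        21.7193         108.5967
  5         6.50         5.1910        25.9552         155.7314
  6         6.50         4.9628        29.7766         208.4359
  7       106.50        77.7370       544.1590       4,353.2724
  Σ                    111.1553       656.7449       4,942.2652
P = 111.1553; D_Mac = 5.90836 yrs; D_mod = 5.64852 yrs; C = 40.63803.
Duration effect: -5.64852 × (+0.028) = -0.158159
Convexity effect: 0.5 × 40.63803 × (0.028)² = +0.0159301
ΔP/P ≈ -0.158159 + 0.0159301 = -0.142229 = -14.2229%.

-14.223%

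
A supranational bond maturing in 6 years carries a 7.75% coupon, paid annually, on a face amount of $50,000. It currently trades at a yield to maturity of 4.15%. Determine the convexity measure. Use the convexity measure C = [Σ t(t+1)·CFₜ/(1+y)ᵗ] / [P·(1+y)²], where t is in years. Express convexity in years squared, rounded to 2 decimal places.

With y = 0.0415:
  t   CF        PV=CF/(1+0.0415)^t    t·PV        t(t+1)·PV
  1     3,875.00     3,720.5953     3,720.5953       7,441.1906
  2     3,875.00     3,572.3431     7,144.6861      21,434.0583
  3     3,875.00     3,429.9981    10,289.9944      41,159.9776
  4     3,875.00     3,293.3251    13,173.3006      65,866.5028
  5     3,875.00     3,162.0981    15,810.4904      94,862.9422
  6    53,875.00    42,211.5828   253,269.4970   1,772,886.4790
  Σ                 59,389.9425   303,408.5638   2,003,651.1506
P = 59,389.9425.
Convexity = Σ t(t+1)·PV / [P·(1+y)²] = 2,003,651.1506 / (59,389.9425 × 1.084722) = 31.10217.

31.10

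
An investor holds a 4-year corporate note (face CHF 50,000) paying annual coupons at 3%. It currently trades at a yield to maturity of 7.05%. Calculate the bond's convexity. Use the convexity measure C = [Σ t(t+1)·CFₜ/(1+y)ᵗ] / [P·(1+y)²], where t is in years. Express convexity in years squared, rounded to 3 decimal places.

With y = 0.0705:
  t   CF        PV=CF/(1+0.0705)^t    t·PV        t(t+1)·PV
  1     1,500.00     1,401.2144     1,401.2144       2,802.4288
  2     1,500.00     1,308.9345     2,617.8690       7,853.6070
  3     1,500.00     1,222.7319     3,668.1957      14,672.7828
  4    51,500.00    39,215.7516   156,863.0062     784,315.0311
  Σ                 43,148.6323   164,550.2853     809,643.8497
P = 43,148.6323.
Convexity = Σ t(t+1)·PV / [P·(1+y)²] = 809,643.8497 / (43,148.6323 × 1.145970) = 16.37396.

16.374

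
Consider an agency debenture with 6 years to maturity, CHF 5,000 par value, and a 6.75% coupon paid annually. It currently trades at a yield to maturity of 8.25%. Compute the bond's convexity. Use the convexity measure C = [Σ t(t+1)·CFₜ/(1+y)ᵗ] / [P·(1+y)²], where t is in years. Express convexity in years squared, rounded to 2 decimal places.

With y = 0.0825:
  t   CF        PV=CF/(1+0.0825)^t    t·PV        t(t+1)·PV
  1       337.50       311.7783       311.7783         623.5566
  2       337.50       288.0169       576.0338       1,728.1014
  3       337.50       266.0664       798.1993       3,192.7970
  4       337.50       245.7888       983.1554       4,915.7768
  5       337.50       227.0567     1,135.2833       6,811.6999
  6     5,337.50     3,317.1908    19,903.1451     139,322.0154
  Σ                  4,655.8980    23,707.5951     156,593.9471
P = 4,655.8980.
Convexity = Σ t(t+1)·PV / [P·(1+y)²] = 156,593.9471 / (4,655.8980 × 1.171806) = 28.70223.

28.70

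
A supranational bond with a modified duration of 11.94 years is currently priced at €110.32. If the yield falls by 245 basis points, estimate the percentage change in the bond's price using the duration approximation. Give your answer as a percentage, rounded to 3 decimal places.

Duration approximation: ΔP/P ≈ -D_mod · Δy = -11.94 × (-0.0245) = +0.292530.
As a percentage: +29.2530%.

+29.253%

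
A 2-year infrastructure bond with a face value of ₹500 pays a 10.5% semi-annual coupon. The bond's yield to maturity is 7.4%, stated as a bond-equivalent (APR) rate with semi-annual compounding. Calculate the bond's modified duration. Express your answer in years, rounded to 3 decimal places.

Periodic yield y = 0.037. First find Macaulay duration:
  t   CF        PV=CF/(1+0.037)^t    t·PV
  1        26.25        25.3134        25.3134
  2        26.25        24.4102        48.8205
  3        26.25        23.5393        70.6178
  4       526.25       455.0688     1,820.2753
  Σ                    528.3317     1,965.0270
P = 528.3317; Macaulay duration = 1,965.0270 / 528.3317 = 3.71931 half-year periods = 1.85965 years.
Modified duration = D_Mac / (1 + y) = 1.85965 / 1.037 = 1.79330 years.

1.793 years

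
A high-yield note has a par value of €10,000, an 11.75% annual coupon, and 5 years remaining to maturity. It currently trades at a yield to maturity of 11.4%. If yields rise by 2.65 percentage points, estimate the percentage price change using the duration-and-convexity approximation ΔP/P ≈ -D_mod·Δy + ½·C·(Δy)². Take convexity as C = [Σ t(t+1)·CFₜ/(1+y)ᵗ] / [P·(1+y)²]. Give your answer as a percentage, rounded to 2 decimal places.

-9.02%

With y = 0.114:
  t   CF        PV=CF/(1+0.114)^t    t·PV        t(t+1)·PV
  1     1,175.00     1,054.7576     1,054.7576       2,109.5153
  2     1,175.00       946.8201     1,893.6403       5,680.9208
  3     1,175.00       849.9283     2,549.7849      10,199.1397
  4     1,175.00       762.9518     3,051.8072      15,259.0360
  5    11,175.00     6,513.6074    32,568.0369     195,408.2216
  Σ                 10,128.0653    41,118.0270     228,656.8334
P = 10,128.0653; D_Mac = 4.05981 yrs; D_mod = 3.64435 yrs; C = 18.19229.
Duration effect: -3.64435 × (+0.0265) = -0.096575
Convexity effect: 0.5 × 18.19229 × (0.0265)² = +0.0063878
ΔP/P ≈ -0.096575 + 0.0063878 = -0.090188 = -9.0188%.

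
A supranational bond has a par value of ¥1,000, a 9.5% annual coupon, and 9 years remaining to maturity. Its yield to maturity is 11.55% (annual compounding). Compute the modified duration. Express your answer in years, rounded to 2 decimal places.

Periodic yield y = 0.1155. First find Macaulay duration:
  t   CF        PV=CF/(1+0.1155)^t    t·PV
  1        95.00        85.1636        85.1636
  2        95.00        76.3457       152.6914
  3        95.00        68.4408       205.3223
  4        95.00        61.3543       245.4174
  5        95.00        55.0017       275.0083
  6        95.00        49.3067       295.8404
  7        95.00        44.2015       309.4102
  8        95.00        39.6248       316.9983
  9     1,095.00       409.4378     3,684.9403
  Σ                    888.8768     5,570.7921
P = 888.8768; Macaulay duration = 5,570.7921 / 888.8768 = 6.26723 years.
Modified duration = D_Mac / (1 + y) = 6.26723 / 1.1155 = 5.61831 years.

5.62 years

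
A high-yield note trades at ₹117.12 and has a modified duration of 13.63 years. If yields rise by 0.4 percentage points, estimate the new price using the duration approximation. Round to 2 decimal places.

Duration approximation: ΔP/P ≈ -D_mod · Δy = -13.63 × (+0.004) = -0.054520.
New price ≈ 117.12 × (1 - 0.054520) = 110.7346176.

₹110.73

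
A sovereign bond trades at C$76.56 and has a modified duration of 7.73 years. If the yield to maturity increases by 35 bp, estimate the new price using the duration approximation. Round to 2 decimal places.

C$74.49

Duration approximation: ΔP/P ≈ -D_mod · Δy = -7.73 × (+0.0035) = -0.027055.
New price ≈ 76.56 × (1 - 0.027055) = 74.4886692.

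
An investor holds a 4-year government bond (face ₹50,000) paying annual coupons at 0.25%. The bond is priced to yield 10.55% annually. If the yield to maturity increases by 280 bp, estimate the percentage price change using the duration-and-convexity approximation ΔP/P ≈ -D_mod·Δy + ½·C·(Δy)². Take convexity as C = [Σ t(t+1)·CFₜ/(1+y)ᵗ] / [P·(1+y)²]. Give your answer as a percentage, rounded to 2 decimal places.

-9.45%

With y = 0.1055:
  t   CF        PV=CF/(1+0.1055)^t    t·PV        t(t+1)·PV
  1       125.00       113.0710       113.0710         226.1420
  2       125.00       102.2804       204.5608         613.6825
  3       125.00        92.5196       277.5588       1,110.2353
  4    50,125.00    33,559.8026   134,239.2105     671,196.0525
  Σ                 33,867.6737   134,834.4012     673,146.1124
P = 33,867.6737; D_Mac = 3.98121 yrs; D_mod = 3.60128 yrs; C = 16.26322.
Duration effect: -3.60128 × (+0.028) = -0.100836
Convexity effect: 0.5 × 16.26322 × (0.028)² = +0.0063752
ΔP/P ≈ -0.100836 + 0.0063752 = -0.094461 = -9.4461%.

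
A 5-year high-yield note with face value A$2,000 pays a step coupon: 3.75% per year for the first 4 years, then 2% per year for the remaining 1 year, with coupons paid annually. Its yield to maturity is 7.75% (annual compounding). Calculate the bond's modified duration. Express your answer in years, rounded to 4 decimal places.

4.2770 years

Periodic yield y = 0.0775. First find Macaulay duration:
  t   CF        PV=CF/(1+0.0775)^t    t·PV
  1        75.00        69.6056        69.6056
  2        75.00        64.5991       129.1983
  3        75.00        59.9528       179.8584
  4        75.00        55.6406       222.5626
  5     2,040.00     1,404.5712     7,022.8562
  Σ                  1,654.3694     7,624.0810
P = 1,654.3694; Macaulay duration = 7,624.0810 / 1,654.3694 = 4.60845 years.
Modified duration = D_Mac / (1 + y) = 4.60845 / 1.0775 = 4.27699 years.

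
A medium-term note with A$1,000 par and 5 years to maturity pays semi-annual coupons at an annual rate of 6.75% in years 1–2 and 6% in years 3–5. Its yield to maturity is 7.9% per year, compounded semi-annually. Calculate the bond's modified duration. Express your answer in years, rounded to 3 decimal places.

Periodic yield y = 0.0395. First find Macaulay duration:
  t   CF        PV=CF/(1+0.0395)^t    t·PV
  1        33.75        32.4675        32.4675
  2        33.75        31.2338        62.4676
  3        33.75        30.0469        90.1408
  4        33.75        28.9052       115.6208
  5        30.00        24.7172       123.5859
  6        30.00        23.7779       142.6677
  7        30.00        22.8744       160.1208
  8        30.00        22.0052       176.0416
  9        30.00        21.1690       190.5212
  10    1,030.00       699.1853     6,991.8530
  Σ                    936.3825     8,085.4869
P = 936.3825; Macaulay duration = 8,085.4869 / 936.3825 = 8.63481 half-year periods = 4.31741 years.
Modified duration = D_Mac / (1 + y) = 4.31741 / 1.0395 = 4.15335 years.

4.153 years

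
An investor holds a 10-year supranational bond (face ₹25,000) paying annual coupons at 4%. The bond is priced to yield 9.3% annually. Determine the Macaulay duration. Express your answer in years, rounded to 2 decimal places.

8.01 years

Periodic yield y = 0.093. Discount each cash flow and weight by its year:
  t   CF        PV=CF/(1+0.093)^t    t·PV
  1     1,000.00       914.9131       914.9131
  2     1,000.00       837.0659     1,674.1319
  3     1,000.00       765.8426     2,297.5278
  4     1,000.00       700.6794     2,802.7176
  5     1,000.00       641.0608     3,205.3038
  6     1,000.00       586.5149     3,519.0892
  7     1,000.00       536.6101     3,756.2709
  8     1,000.00       490.9516     3,927.6130
  9     1,000.00       449.1781     4,042.6026
  10   26,000.00    10,684.9312   106,849.3116
  Σ                 16,607.7476   132,989.4815
Price P = Σ PV = 16,607.7476.
Macaulay duration = Σ(t·PV) / P = 132,989.4815 / 16,607.7476 = 8.00768 years.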